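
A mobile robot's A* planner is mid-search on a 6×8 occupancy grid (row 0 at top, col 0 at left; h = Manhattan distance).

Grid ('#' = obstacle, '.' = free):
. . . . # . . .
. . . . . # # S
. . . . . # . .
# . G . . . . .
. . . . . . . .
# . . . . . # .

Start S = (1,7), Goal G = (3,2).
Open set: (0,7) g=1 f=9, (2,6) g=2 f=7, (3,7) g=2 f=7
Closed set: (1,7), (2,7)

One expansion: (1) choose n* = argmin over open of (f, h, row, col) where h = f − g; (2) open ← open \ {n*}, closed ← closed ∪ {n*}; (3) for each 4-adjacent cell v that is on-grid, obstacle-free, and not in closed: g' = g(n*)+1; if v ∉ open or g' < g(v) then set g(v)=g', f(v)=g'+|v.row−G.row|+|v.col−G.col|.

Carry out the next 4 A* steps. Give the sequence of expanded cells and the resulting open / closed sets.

order=[(2,6) → (3,6) → (3,5) → (3,4)]; open=[(0,7) g=1 f=9, (2,4) g=6 f=9, (3,3) g=6 f=7, (3,7) g=2 f=7, (4,4) g=6 f=9, (4,5) g=5 f=9, (4,6) g=4 f=9]; closed=[(1,7), (2,6), (2,7), (3,4), (3,5), (3,6)]

step 1: expand (2,6) (f=7, h=5) → closed; open now [(0,7) g=1 f=9, (3,6) g=3 f=7, (3,7) g=2 f=7]
step 2: expand (3,6) (f=7, h=4) → closed; open now [(0,7) g=1 f=9, (3,5) g=4 f=7, (3,7) g=2 f=7, (4,6) g=4 f=9]
step 3: expand (3,5) (f=7, h=3) → closed; open now [(0,7) g=1 f=9, (3,4) g=5 f=7, (3,7) g=2 f=7, (4,5) g=5 f=9, (4,6) g=4 f=9]
step 4: expand (3,4) (f=7, h=2) → closed; open now [(0,7) g=1 f=9, (2,4) g=6 f=9, (3,3) g=6 f=7, (3,7) g=2 f=7, (4,4) g=6 f=9, (4,5) g=5 f=9, (4,6) g=4 f=9]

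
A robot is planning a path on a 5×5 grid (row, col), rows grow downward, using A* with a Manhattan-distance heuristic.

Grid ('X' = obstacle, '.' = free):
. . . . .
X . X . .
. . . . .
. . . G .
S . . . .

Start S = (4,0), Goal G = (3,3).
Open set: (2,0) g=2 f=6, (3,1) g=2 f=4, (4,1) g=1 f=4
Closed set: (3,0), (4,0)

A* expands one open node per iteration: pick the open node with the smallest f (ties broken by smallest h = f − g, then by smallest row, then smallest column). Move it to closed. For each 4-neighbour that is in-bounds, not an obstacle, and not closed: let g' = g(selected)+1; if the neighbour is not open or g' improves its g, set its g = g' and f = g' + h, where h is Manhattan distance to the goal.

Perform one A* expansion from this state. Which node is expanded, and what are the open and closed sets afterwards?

step 1: expand (3,1) (f=4, h=2) → closed; open now [(2,0) g=2 f=6, (2,1) g=3 f=6, (3,2) g=3 f=4, (4,1) g=1 f=4]

expanded=(3,1); open=[(2,0) g=2 f=6, (2,1) g=3 f=6, (3,2) g=3 f=4, (4,1) g=1 f=4]; closed=[(3,0), (3,1), (4,0)]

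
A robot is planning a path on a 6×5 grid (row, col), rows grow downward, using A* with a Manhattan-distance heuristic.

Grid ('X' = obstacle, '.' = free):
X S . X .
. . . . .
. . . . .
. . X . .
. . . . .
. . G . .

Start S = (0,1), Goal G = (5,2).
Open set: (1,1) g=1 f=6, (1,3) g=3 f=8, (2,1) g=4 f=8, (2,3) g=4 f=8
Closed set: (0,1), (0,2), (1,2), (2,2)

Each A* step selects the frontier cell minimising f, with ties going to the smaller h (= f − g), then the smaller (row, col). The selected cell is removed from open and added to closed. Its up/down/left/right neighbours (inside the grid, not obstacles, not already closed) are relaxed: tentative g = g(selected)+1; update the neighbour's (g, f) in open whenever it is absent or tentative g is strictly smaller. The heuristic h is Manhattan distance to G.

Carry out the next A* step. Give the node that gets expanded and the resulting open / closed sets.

step 1: expand (1,1) (f=6, h=5) → closed; open now [(1,0) g=2 f=8, (1,3) g=3 f=8, (2,1) g=2 f=6, (2,3) g=4 f=8]

expanded=(1,1); open=[(1,0) g=2 f=8, (1,3) g=3 f=8, (2,1) g=2 f=6, (2,3) g=4 f=8]; closed=[(0,1), (0,2), (1,1), (1,2), (2,2)]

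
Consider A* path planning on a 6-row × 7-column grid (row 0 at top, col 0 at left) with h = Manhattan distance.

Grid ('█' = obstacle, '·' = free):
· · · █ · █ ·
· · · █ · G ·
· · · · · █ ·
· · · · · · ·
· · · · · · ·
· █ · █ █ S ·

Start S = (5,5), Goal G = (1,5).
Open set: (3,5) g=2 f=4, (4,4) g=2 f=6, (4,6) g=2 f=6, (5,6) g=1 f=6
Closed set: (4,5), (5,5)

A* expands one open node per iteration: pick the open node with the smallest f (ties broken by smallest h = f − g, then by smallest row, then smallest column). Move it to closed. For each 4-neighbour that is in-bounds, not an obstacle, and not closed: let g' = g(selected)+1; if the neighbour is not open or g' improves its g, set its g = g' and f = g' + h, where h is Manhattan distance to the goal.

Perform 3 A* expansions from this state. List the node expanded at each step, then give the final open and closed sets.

step 1: expand (3,5) (f=4, h=2) → closed; open now [(3,4) g=3 f=6, (3,6) g=3 f=6, (4,4) g=2 f=6, (4,6) g=2 f=6, (5,6) g=1 f=6]
step 2: expand (3,4) (f=6, h=3) → closed; open now [(2,4) g=4 f=6, (3,3) g=4 f=8, (3,6) g=3 f=6, (4,4) g=2 f=6, (4,6) g=2 f=6, (5,6) g=1 f=6]
step 3: expand (2,4) (f=6, h=2) → closed; open now [(1,4) g=5 f=6, (2,3) g=5 f=8, (3,3) g=4 f=8, (3,6) g=3 f=6, (4,4) g=2 f=6, (4,6) g=2 f=6, (5,6) g=1 f=6]

order=[(3,5) → (3,4) → (2,4)]; open=[(1,4) g=5 f=6, (2,3) g=5 f=8, (3,3) g=4 f=8, (3,6) g=3 f=6, (4,4) g=2 f=6, (4,6) g=2 f=6, (5,6) g=1 f=6]; closed=[(2,4), (3,4), (3,5), (4,5), (5,5)]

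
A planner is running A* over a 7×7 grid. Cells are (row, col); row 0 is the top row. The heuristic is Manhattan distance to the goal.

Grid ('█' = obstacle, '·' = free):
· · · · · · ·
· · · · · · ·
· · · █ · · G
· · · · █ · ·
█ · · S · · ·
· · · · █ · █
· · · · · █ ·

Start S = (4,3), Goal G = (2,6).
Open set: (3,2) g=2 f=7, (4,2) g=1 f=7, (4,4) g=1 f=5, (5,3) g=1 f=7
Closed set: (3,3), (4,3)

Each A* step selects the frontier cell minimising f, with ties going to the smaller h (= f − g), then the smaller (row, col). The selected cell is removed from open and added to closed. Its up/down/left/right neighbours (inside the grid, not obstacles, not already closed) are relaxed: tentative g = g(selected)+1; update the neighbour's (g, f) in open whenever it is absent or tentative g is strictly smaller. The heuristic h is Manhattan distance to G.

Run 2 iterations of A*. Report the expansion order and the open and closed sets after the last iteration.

order=[(4,4) → (4,5)]; open=[(3,2) g=2 f=7, (3,5) g=3 f=5, (4,2) g=1 f=7, (4,6) g=3 f=5, (5,3) g=1 f=7, (5,5) g=3 f=7]; closed=[(3,3), (4,3), (4,4), (4,5)]

step 1: expand (4,4) (f=5, h=4) → closed; open now [(3,2) g=2 f=7, (4,2) g=1 f=7, (4,5) g=2 f=5, (5,3) g=1 f=7]
step 2: expand (4,5) (f=5, h=3) → closed; open now [(3,2) g=2 f=7, (3,5) g=3 f=5, (4,2) g=1 f=7, (4,6) g=3 f=5, (5,3) g=1 f=7, (5,5) g=3 f=7]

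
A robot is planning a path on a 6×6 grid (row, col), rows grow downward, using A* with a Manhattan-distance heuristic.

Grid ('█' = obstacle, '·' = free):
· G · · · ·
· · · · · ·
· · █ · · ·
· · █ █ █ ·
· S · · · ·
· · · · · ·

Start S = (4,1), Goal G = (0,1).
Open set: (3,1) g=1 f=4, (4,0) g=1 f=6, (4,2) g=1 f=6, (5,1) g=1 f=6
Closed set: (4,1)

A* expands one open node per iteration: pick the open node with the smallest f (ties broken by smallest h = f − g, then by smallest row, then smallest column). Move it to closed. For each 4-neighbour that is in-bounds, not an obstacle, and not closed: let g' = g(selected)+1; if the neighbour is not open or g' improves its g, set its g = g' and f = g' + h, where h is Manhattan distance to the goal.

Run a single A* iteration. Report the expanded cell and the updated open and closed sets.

step 1: expand (3,1) (f=4, h=3) → closed; open now [(2,1) g=2 f=4, (3,0) g=2 f=6, (4,0) g=1 f=6, (4,2) g=1 f=6, (5,1) g=1 f=6]

expanded=(3,1); open=[(2,1) g=2 f=4, (3,0) g=2 f=6, (4,0) g=1 f=6, (4,2) g=1 f=6, (5,1) g=1 f=6]; closed=[(3,1), (4,1)]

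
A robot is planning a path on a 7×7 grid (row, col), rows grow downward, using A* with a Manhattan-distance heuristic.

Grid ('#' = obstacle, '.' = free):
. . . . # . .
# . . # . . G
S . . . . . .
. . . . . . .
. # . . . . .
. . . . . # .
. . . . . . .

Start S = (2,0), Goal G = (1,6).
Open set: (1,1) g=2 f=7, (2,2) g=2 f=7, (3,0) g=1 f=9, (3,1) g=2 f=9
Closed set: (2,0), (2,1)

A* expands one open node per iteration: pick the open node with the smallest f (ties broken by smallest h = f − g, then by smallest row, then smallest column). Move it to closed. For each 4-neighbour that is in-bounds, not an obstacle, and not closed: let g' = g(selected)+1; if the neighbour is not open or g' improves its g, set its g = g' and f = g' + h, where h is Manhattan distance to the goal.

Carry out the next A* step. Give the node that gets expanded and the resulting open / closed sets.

step 1: expand (1,1) (f=7, h=5) → closed; open now [(0,1) g=3 f=9, (1,2) g=3 f=7, (2,2) g=2 f=7, (3,0) g=1 f=9, (3,1) g=2 f=9]

expanded=(1,1); open=[(0,1) g=3 f=9, (1,2) g=3 f=7, (2,2) g=2 f=7, (3,0) g=1 f=9, (3,1) g=2 f=9]; closed=[(1,1), (2,0), (2,1)]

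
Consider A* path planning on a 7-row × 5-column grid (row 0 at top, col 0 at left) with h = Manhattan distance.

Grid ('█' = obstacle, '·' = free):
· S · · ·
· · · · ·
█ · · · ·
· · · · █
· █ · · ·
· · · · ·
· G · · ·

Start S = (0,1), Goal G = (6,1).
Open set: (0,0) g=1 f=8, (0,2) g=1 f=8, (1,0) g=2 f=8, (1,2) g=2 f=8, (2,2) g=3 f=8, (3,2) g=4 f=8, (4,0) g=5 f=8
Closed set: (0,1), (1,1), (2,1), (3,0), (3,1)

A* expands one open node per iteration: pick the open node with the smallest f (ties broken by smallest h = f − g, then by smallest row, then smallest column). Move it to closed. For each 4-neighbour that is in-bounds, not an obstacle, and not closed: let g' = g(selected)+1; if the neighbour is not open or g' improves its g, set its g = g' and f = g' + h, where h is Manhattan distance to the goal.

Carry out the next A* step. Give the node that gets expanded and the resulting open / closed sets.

expanded=(4,0); open=[(0,0) g=1 f=8, (0,2) g=1 f=8, (1,0) g=2 f=8, (1,2) g=2 f=8, (2,2) g=3 f=8, (3,2) g=4 f=8, (5,0) g=6 f=8]; closed=[(0,1), (1,1), (2,1), (3,0), (3,1), (4,0)]

step 1: expand (4,0) (f=8, h=3) → closed; open now [(0,0) g=1 f=8, (0,2) g=1 f=8, (1,0) g=2 f=8, (1,2) g=2 f=8, (2,2) g=3 f=8, (3,2) g=4 f=8, (5,0) g=6 f=8]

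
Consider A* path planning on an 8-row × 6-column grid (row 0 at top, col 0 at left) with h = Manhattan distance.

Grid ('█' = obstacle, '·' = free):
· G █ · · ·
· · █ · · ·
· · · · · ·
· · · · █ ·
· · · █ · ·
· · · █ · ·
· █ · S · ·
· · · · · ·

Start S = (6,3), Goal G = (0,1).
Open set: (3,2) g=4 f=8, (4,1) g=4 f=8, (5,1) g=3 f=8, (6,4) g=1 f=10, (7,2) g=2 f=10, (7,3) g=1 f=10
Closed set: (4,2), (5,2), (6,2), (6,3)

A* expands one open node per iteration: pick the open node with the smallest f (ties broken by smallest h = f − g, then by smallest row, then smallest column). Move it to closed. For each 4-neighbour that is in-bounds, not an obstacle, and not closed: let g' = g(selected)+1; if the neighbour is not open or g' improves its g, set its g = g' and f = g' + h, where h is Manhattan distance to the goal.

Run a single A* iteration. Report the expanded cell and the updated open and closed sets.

step 1: expand (3,2) (f=8, h=4) → closed; open now [(2,2) g=5 f=8, (3,1) g=5 f=8, (3,3) g=5 f=10, (4,1) g=4 f=8, (5,1) g=3 f=8, (6,4) g=1 f=10, (7,2) g=2 f=10, (7,3) g=1 f=10]

expanded=(3,2); open=[(2,2) g=5 f=8, (3,1) g=5 f=8, (3,3) g=5 f=10, (4,1) g=4 f=8, (5,1) g=3 f=8, (6,4) g=1 f=10, (7,2) g=2 f=10, (7,3) g=1 f=10]; closed=[(3,2), (4,2), (5,2), (6,2), (6,3)]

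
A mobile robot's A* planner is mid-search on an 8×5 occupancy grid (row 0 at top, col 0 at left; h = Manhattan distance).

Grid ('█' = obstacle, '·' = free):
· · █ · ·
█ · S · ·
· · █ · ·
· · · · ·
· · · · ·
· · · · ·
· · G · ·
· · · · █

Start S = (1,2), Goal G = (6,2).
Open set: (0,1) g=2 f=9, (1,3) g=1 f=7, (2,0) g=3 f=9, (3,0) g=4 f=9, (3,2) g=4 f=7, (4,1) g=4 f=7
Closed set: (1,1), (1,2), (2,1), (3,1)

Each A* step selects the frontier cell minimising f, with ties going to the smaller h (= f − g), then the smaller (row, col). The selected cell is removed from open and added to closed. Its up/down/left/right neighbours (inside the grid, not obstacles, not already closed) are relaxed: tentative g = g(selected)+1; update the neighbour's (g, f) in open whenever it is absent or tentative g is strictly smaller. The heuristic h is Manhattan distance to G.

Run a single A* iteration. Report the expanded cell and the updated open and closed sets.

expanded=(3,2); open=[(0,1) g=2 f=9, (1,3) g=1 f=7, (2,0) g=3 f=9, (3,0) g=4 f=9, (3,3) g=5 f=9, (4,1) g=4 f=7, (4,2) g=5 f=7]; closed=[(1,1), (1,2), (2,1), (3,1), (3,2)]

step 1: expand (3,2) (f=7, h=3) → closed; open now [(0,1) g=2 f=9, (1,3) g=1 f=7, (2,0) g=3 f=9, (3,0) g=4 f=9, (3,3) g=5 f=9, (4,1) g=4 f=7, (4,2) g=5 f=7]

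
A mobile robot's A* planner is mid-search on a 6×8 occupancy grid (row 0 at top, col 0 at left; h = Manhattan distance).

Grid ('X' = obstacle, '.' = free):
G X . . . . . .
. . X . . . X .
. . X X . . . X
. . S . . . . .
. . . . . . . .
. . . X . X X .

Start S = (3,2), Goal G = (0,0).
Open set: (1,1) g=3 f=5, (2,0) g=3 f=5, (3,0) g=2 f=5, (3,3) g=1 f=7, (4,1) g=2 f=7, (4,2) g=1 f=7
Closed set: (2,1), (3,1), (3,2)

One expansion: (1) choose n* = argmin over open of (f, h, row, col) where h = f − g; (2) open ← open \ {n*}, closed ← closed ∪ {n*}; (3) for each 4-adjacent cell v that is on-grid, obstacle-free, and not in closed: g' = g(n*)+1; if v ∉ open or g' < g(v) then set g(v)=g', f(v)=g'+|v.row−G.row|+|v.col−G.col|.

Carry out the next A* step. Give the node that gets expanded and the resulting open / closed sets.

step 1: expand (1,1) (f=5, h=2) → closed; open now [(1,0) g=4 f=5, (2,0) g=3 f=5, (3,0) g=2 f=5, (3,3) g=1 f=7, (4,1) g=2 f=7, (4,2) g=1 f=7]

expanded=(1,1); open=[(1,0) g=4 f=5, (2,0) g=3 f=5, (3,0) g=2 f=5, (3,3) g=1 f=7, (4,1) g=2 f=7, (4,2) g=1 f=7]; closed=[(1,1), (2,1), (3,1), (3,2)]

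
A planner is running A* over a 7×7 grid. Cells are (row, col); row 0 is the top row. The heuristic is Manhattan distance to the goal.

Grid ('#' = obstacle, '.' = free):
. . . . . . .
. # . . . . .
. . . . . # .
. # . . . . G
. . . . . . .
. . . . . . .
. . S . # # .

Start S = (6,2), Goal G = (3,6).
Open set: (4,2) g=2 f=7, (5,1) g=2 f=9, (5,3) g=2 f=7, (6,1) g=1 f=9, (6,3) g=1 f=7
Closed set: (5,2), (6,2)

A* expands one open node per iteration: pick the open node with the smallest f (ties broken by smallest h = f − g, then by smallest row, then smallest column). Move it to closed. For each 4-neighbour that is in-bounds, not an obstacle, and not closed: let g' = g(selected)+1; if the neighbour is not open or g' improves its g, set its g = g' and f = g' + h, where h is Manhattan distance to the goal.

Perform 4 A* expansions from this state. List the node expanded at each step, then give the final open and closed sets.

step 1: expand (4,2) (f=7, h=5) → closed; open now [(3,2) g=3 f=7, (4,1) g=3 f=9, (4,3) g=3 f=7, (5,1) g=2 f=9, (5,3) g=2 f=7, (6,1) g=1 f=9, (6,3) g=1 f=7]
step 2: expand (3,2) (f=7, h=4) → closed; open now [(2,2) g=4 f=9, (3,3) g=4 f=7, (4,1) g=3 f=9, (4,3) g=3 f=7, (5,1) g=2 f=9, (5,3) g=2 f=7, (6,1) g=1 f=9, (6,3) g=1 f=7]
step 3: expand (3,3) (f=7, h=3) → closed; open now [(2,2) g=4 f=9, (2,3) g=5 f=9, (3,4) g=5 f=7, (4,1) g=3 f=9, (4,3) g=3 f=7, (5,1) g=2 f=9, (5,3) g=2 f=7, (6,1) g=1 f=9, (6,3) g=1 f=7]
step 4: expand (3,4) (f=7, h=2) → closed; open now [(2,2) g=4 f=9, (2,3) g=5 f=9, (2,4) g=6 f=9, (3,5) g=6 f=7, (4,1) g=3 f=9, (4,3) g=3 f=7, (4,4) g=6 f=9, (5,1) g=2 f=9, (5,3) g=2 f=7, (6,1) g=1 f=9, (6,3) g=1 f=7]

order=[(4,2) → (3,2) → (3,3) → (3,4)]; open=[(2,2) g=4 f=9, (2,3) g=5 f=9, (2,4) g=6 f=9, (3,5) g=6 f=7, (4,1) g=3 f=9, (4,3) g=3 f=7, (4,4) g=6 f=9, (5,1) g=2 f=9, (5,3) g=2 f=7, (6,1) g=1 f=9, (6,3) g=1 f=7]; closed=[(3,2), (3,3), (3,4), (4,2), (5,2), (6,2)]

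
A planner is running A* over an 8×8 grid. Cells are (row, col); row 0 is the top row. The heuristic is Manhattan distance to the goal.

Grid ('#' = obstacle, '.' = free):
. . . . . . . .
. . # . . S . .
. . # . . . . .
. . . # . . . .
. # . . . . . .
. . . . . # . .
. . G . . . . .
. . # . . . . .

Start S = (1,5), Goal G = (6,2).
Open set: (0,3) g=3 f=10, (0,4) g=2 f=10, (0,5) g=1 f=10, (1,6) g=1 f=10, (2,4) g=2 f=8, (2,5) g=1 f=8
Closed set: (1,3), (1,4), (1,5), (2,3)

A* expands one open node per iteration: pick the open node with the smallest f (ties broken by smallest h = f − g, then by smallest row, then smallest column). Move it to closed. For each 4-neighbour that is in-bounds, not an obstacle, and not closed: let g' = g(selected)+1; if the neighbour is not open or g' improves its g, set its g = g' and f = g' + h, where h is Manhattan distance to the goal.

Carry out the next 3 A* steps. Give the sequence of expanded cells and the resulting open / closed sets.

step 1: expand (2,4) (f=8, h=6) → closed; open now [(0,3) g=3 f=10, (0,4) g=2 f=10, (0,5) g=1 f=10, (1,6) g=1 f=10, (2,5) g=1 f=8, (3,4) g=3 f=8]
step 2: expand (3,4) (f=8, h=5) → closed; open now [(0,3) g=3 f=10, (0,4) g=2 f=10, (0,5) g=1 f=10, (1,6) g=1 f=10, (2,5) g=1 f=8, (3,5) g=4 f=10, (4,4) g=4 f=8]
step 3: expand (4,4) (f=8, h=4) → closed; open now [(0,3) g=3 f=10, (0,4) g=2 f=10, (0,5) g=1 f=10, (1,6) g=1 f=10, (2,5) g=1 f=8, (3,5) g=4 f=10, (4,3) g=5 f=8, (4,5) g=5 f=10, (5,4) g=5 f=8]

order=[(2,4) → (3,4) → (4,4)]; open=[(0,3) g=3 f=10, (0,4) g=2 f=10, (0,5) g=1 f=10, (1,6) g=1 f=10, (2,5) g=1 f=8, (3,5) g=4 f=10, (4,3) g=5 f=8, (4,5) g=5 f=10, (5,4) g=5 f=8]; closed=[(1,3), (1,4), (1,5), (2,3), (2,4), (3,4), (4,4)]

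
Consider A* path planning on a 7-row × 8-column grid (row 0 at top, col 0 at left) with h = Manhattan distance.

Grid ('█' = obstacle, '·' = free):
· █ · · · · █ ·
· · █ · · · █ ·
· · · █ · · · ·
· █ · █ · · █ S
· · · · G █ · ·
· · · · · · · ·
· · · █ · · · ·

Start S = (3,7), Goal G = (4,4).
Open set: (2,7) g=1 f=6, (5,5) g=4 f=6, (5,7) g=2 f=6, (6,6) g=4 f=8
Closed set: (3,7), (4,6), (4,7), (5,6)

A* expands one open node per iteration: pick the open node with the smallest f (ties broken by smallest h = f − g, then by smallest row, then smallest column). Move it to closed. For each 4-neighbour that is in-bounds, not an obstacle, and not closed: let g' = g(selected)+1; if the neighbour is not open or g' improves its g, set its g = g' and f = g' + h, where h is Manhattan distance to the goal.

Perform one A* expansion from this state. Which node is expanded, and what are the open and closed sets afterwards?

step 1: expand (5,5) (f=6, h=2) → closed; open now [(2,7) g=1 f=6, (5,4) g=5 f=6, (5,7) g=2 f=6, (6,5) g=5 f=8, (6,6) g=4 f=8]

expanded=(5,5); open=[(2,7) g=1 f=6, (5,4) g=5 f=6, (5,7) g=2 f=6, (6,5) g=5 f=8, (6,6) g=4 f=8]; closed=[(3,7), (4,6), (4,7), (5,5), (5,6)]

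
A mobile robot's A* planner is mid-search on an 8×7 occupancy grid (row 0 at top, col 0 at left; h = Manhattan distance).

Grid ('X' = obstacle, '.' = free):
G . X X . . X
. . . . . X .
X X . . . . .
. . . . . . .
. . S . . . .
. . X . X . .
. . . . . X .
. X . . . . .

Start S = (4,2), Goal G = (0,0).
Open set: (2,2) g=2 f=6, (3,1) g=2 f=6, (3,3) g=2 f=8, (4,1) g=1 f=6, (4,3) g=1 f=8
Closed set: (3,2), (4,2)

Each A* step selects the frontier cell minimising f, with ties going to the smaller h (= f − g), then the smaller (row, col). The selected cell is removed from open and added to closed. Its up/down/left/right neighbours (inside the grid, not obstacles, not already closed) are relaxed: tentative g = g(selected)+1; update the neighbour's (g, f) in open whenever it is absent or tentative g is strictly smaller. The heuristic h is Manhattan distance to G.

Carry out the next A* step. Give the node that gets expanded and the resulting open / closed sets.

expanded=(2,2); open=[(1,2) g=3 f=6, (2,3) g=3 f=8, (3,1) g=2 f=6, (3,3) g=2 f=8, (4,1) g=1 f=6, (4,3) g=1 f=8]; closed=[(2,2), (3,2), (4,2)]

step 1: expand (2,2) (f=6, h=4) → closed; open now [(1,2) g=3 f=6, (2,3) g=3 f=8, (3,1) g=2 f=6, (3,3) g=2 f=8, (4,1) g=1 f=6, (4,3) g=1 f=8]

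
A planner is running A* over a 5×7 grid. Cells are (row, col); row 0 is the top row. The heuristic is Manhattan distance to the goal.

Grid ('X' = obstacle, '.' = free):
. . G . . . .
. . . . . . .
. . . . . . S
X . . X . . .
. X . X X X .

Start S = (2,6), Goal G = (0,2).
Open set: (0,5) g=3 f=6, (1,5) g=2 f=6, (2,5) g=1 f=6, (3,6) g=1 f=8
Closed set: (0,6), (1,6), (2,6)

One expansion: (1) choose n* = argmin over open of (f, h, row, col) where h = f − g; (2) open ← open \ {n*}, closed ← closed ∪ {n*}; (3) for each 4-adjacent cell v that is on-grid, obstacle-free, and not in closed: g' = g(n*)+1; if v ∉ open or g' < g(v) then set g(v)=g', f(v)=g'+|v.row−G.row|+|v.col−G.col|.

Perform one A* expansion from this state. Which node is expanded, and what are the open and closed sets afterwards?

expanded=(0,5); open=[(0,4) g=4 f=6, (1,5) g=2 f=6, (2,5) g=1 f=6, (3,6) g=1 f=8]; closed=[(0,5), (0,6), (1,6), (2,6)]

step 1: expand (0,5) (f=6, h=3) → closed; open now [(0,4) g=4 f=6, (1,5) g=2 f=6, (2,5) g=1 f=6, (3,6) g=1 f=8]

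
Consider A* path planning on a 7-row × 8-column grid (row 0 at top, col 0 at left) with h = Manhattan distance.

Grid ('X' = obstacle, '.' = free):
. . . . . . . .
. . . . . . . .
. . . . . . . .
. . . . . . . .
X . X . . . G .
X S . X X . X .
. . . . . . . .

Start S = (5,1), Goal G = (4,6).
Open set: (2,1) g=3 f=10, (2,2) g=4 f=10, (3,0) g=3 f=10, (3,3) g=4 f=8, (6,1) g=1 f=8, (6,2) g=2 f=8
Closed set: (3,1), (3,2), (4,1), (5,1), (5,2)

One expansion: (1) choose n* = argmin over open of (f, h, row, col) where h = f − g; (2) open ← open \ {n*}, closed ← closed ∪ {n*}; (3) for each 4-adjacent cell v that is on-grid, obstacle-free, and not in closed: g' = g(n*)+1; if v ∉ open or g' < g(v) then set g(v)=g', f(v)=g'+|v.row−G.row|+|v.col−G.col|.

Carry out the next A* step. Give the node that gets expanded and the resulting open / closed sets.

expanded=(3,3); open=[(2,1) g=3 f=10, (2,2) g=4 f=10, (2,3) g=5 f=10, (3,0) g=3 f=10, (3,4) g=5 f=8, (4,3) g=5 f=8, (6,1) g=1 f=8, (6,2) g=2 f=8]; closed=[(3,1), (3,2), (3,3), (4,1), (5,1), (5,2)]

step 1: expand (3,3) (f=8, h=4) → closed; open now [(2,1) g=3 f=10, (2,2) g=4 f=10, (2,3) g=5 f=10, (3,0) g=3 f=10, (3,4) g=5 f=8, (4,3) g=5 f=8, (6,1) g=1 f=8, (6,2) g=2 f=8]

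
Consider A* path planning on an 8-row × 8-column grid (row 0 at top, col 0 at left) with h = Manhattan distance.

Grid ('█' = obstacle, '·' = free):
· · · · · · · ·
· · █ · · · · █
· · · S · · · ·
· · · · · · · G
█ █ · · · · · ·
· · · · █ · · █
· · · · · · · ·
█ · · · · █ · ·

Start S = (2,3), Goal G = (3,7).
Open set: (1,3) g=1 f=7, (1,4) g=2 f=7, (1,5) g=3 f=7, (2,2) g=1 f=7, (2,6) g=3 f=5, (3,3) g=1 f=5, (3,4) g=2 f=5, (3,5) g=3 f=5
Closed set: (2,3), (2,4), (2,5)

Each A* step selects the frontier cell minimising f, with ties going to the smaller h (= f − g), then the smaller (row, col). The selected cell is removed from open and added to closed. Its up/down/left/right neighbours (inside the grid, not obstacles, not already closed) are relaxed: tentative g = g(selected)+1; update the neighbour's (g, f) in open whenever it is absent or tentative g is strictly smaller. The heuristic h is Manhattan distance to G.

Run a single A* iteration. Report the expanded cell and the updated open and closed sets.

expanded=(2,6); open=[(1,3) g=1 f=7, (1,4) g=2 f=7, (1,5) g=3 f=7, (1,6) g=4 f=7, (2,2) g=1 f=7, (2,7) g=4 f=5, (3,3) g=1 f=5, (3,4) g=2 f=5, (3,5) g=3 f=5, (3,6) g=4 f=5]; closed=[(2,3), (2,4), (2,5), (2,6)]

step 1: expand (2,6) (f=5, h=2) → closed; open now [(1,3) g=1 f=7, (1,4) g=2 f=7, (1,5) g=3 f=7, (1,6) g=4 f=7, (2,2) g=1 f=7, (2,7) g=4 f=5, (3,3) g=1 f=5, (3,4) g=2 f=5, (3,5) g=3 f=5, (3,6) g=4 f=5]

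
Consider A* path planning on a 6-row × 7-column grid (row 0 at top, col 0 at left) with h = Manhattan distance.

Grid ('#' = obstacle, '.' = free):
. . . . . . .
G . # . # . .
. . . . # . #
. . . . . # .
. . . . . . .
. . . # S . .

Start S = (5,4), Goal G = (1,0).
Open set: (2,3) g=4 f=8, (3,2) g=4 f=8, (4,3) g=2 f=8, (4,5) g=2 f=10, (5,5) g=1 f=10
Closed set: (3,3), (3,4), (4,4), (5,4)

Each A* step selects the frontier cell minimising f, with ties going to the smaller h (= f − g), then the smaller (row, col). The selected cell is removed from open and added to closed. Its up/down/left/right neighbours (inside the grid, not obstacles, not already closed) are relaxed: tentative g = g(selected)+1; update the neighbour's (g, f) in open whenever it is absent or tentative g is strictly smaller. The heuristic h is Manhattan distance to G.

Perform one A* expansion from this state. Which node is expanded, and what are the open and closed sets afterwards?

expanded=(2,3); open=[(1,3) g=5 f=8, (2,2) g=5 f=8, (3,2) g=4 f=8, (4,3) g=2 f=8, (4,5) g=2 f=10, (5,5) g=1 f=10]; closed=[(2,3), (3,3), (3,4), (4,4), (5,4)]

step 1: expand (2,3) (f=8, h=4) → closed; open now [(1,3) g=5 f=8, (2,2) g=5 f=8, (3,2) g=4 f=8, (4,3) g=2 f=8, (4,5) g=2 f=10, (5,5) g=1 f=10]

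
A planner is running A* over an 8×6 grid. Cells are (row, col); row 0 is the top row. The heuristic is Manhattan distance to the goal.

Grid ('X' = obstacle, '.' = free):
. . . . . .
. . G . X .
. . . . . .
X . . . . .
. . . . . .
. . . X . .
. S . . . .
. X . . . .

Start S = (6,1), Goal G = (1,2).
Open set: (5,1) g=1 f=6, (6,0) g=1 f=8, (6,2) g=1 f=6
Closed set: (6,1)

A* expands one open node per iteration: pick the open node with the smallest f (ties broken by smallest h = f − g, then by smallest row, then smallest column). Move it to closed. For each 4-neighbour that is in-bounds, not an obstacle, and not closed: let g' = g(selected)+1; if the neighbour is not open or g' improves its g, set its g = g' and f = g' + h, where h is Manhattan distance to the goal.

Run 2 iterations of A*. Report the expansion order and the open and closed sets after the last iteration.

order=[(5,1) → (4,1)]; open=[(3,1) g=3 f=6, (4,0) g=3 f=8, (4,2) g=3 f=6, (5,0) g=2 f=8, (5,2) g=2 f=6, (6,0) g=1 f=8, (6,2) g=1 f=6]; closed=[(4,1), (5,1), (6,1)]

step 1: expand (5,1) (f=6, h=5) → closed; open now [(4,1) g=2 f=6, (5,0) g=2 f=8, (5,2) g=2 f=6, (6,0) g=1 f=8, (6,2) g=1 f=6]
step 2: expand (4,1) (f=6, h=4) → closed; open now [(3,1) g=3 f=6, (4,0) g=3 f=8, (4,2) g=3 f=6, (5,0) g=2 f=8, (5,2) g=2 f=6, (6,0) g=1 f=8, (6,2) g=1 f=6]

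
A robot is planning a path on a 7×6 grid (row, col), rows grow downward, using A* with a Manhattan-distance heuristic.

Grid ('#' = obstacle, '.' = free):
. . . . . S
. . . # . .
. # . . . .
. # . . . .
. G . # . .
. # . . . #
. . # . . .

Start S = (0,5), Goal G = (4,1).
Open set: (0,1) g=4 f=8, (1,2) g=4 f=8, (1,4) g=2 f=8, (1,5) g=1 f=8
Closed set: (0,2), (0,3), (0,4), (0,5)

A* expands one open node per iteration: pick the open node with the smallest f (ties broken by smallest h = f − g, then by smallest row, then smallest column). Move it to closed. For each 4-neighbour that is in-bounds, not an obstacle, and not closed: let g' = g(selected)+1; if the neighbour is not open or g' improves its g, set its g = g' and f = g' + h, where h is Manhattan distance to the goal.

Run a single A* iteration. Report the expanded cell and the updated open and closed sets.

expanded=(0,1); open=[(0,0) g=5 f=10, (1,1) g=5 f=8, (1,2) g=4 f=8, (1,4) g=2 f=8, (1,5) g=1 f=8]; closed=[(0,1), (0,2), (0,3), (0,4), (0,5)]

step 1: expand (0,1) (f=8, h=4) → closed; open now [(0,0) g=5 f=10, (1,1) g=5 f=8, (1,2) g=4 f=8, (1,4) g=2 f=8, (1,5) g=1 f=8]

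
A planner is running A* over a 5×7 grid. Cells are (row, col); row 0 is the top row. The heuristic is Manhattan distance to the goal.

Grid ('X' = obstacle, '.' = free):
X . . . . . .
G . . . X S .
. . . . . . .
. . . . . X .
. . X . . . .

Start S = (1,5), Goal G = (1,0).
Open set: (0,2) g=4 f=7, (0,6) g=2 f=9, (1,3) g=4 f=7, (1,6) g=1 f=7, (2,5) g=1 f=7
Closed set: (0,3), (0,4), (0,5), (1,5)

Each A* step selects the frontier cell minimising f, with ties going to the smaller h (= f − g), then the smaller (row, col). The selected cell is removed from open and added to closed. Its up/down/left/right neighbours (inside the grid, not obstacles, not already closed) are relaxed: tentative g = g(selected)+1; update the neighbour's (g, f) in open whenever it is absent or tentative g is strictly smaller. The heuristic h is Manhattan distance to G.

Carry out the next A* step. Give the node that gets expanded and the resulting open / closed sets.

step 1: expand (0,2) (f=7, h=3) → closed; open now [(0,1) g=5 f=7, (0,6) g=2 f=9, (1,2) g=5 f=7, (1,3) g=4 f=7, (1,6) g=1 f=7, (2,5) g=1 f=7]

expanded=(0,2); open=[(0,1) g=5 f=7, (0,6) g=2 f=9, (1,2) g=5 f=7, (1,3) g=4 f=7, (1,6) g=1 f=7, (2,5) g=1 f=7]; closed=[(0,2), (0,3), (0,4), (0,5), (1,5)]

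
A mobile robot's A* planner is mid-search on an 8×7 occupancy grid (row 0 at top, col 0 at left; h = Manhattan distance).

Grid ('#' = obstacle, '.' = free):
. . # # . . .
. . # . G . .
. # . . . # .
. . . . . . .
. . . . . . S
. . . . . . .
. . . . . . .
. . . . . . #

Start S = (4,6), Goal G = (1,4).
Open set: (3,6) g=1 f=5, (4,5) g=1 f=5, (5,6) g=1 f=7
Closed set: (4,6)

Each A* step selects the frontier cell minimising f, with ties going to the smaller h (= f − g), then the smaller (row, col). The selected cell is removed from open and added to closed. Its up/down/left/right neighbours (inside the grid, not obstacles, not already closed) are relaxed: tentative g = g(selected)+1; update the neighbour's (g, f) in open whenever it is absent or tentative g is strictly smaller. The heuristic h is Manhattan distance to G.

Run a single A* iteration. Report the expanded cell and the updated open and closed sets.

expanded=(3,6); open=[(2,6) g=2 f=5, (3,5) g=2 f=5, (4,5) g=1 f=5, (5,6) g=1 f=7]; closed=[(3,6), (4,6)]

step 1: expand (3,6) (f=5, h=4) → closed; open now [(2,6) g=2 f=5, (3,5) g=2 f=5, (4,5) g=1 f=5, (5,6) g=1 f=7]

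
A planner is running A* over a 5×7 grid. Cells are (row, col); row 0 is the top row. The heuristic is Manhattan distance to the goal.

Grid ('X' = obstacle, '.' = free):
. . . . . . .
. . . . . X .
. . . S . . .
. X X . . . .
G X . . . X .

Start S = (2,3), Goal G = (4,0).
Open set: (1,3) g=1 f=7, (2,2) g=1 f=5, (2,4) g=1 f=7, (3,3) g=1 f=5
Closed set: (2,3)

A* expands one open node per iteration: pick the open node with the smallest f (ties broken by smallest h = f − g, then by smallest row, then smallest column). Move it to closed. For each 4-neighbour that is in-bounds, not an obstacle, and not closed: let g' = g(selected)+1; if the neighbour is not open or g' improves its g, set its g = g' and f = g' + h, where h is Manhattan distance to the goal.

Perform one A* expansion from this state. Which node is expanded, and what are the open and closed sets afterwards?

step 1: expand (2,2) (f=5, h=4) → closed; open now [(1,2) g=2 f=7, (1,3) g=1 f=7, (2,1) g=2 f=5, (2,4) g=1 f=7, (3,3) g=1 f=5]

expanded=(2,2); open=[(1,2) g=2 f=7, (1,3) g=1 f=7, (2,1) g=2 f=5, (2,4) g=1 f=7, (3,3) g=1 f=5]; closed=[(2,2), (2,3)]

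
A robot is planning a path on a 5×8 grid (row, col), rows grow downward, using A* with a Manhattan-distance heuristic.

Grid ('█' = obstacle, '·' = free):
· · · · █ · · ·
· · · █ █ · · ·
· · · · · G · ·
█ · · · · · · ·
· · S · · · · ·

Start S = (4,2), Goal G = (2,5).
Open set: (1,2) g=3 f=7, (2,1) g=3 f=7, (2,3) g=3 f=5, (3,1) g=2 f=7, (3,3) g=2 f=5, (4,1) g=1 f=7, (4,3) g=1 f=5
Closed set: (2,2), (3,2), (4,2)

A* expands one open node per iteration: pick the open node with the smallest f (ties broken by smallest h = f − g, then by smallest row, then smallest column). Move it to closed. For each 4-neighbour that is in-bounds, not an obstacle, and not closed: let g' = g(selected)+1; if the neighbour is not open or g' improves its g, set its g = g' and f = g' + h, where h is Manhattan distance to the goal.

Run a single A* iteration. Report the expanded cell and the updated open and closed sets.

step 1: expand (2,3) (f=5, h=2) → closed; open now [(1,2) g=3 f=7, (2,1) g=3 f=7, (2,4) g=4 f=5, (3,1) g=2 f=7, (3,3) g=2 f=5, (4,1) g=1 f=7, (4,3) g=1 f=5]

expanded=(2,3); open=[(1,2) g=3 f=7, (2,1) g=3 f=7, (2,4) g=4 f=5, (3,1) g=2 f=7, (3,3) g=2 f=5, (4,1) g=1 f=7, (4,3) g=1 f=5]; closed=[(2,2), (2,3), (3,2), (4,2)]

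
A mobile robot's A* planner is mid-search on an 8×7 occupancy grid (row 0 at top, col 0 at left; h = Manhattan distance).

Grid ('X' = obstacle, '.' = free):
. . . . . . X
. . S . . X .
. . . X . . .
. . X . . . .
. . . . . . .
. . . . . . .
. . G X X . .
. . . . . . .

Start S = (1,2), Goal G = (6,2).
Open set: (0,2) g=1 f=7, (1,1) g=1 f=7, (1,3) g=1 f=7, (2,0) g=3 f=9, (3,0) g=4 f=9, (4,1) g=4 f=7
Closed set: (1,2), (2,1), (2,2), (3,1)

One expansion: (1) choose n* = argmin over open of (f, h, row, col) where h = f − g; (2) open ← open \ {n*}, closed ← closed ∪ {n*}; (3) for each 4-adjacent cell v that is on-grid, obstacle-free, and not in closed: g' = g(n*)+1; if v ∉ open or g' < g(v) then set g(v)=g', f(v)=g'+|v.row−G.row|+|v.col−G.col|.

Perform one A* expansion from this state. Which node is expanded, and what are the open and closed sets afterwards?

expanded=(4,1); open=[(0,2) g=1 f=7, (1,1) g=1 f=7, (1,3) g=1 f=7, (2,0) g=3 f=9, (3,0) g=4 f=9, (4,0) g=5 f=9, (4,2) g=5 f=7, (5,1) g=5 f=7]; closed=[(1,2), (2,1), (2,2), (3,1), (4,1)]

step 1: expand (4,1) (f=7, h=3) → closed; open now [(0,2) g=1 f=7, (1,1) g=1 f=7, (1,3) g=1 f=7, (2,0) g=3 f=9, (3,0) g=4 f=9, (4,0) g=5 f=9, (4,2) g=5 f=7, (5,1) g=5 f=7]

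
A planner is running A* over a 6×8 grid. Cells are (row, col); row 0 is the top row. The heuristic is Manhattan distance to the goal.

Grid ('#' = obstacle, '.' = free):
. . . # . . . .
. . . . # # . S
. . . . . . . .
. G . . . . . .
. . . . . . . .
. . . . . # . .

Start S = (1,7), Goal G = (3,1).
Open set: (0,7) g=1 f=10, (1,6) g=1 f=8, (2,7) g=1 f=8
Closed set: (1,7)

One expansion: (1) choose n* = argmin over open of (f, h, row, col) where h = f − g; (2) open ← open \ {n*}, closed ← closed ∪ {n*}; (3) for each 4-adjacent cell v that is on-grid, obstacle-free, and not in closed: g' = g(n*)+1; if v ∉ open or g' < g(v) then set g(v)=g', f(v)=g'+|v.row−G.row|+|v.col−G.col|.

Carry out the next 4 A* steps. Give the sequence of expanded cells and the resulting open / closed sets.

order=[(1,6) → (2,6) → (2,5) → (2,4)]; open=[(0,6) g=2 f=10, (0,7) g=1 f=10, (2,3) g=5 f=8, (2,7) g=1 f=8, (3,4) g=5 f=8, (3,5) g=4 f=8, (3,6) g=3 f=8]; closed=[(1,6), (1,7), (2,4), (2,5), (2,6)]

step 1: expand (1,6) (f=8, h=7) → closed; open now [(0,6) g=2 f=10, (0,7) g=1 f=10, (2,6) g=2 f=8, (2,7) g=1 f=8]
step 2: expand (2,6) (f=8, h=6) → closed; open now [(0,6) g=2 f=10, (0,7) g=1 f=10, (2,5) g=3 f=8, (2,7) g=1 f=8, (3,6) g=3 f=8]
step 3: expand (2,5) (f=8, h=5) → closed; open now [(0,6) g=2 f=10, (0,7) g=1 f=10, (2,4) g=4 f=8, (2,7) g=1 f=8, (3,5) g=4 f=8, (3,6) g=3 f=8]
step 4: expand (2,4) (f=8, h=4) → closed; open now [(0,6) g=2 f=10, (0,7) g=1 f=10, (2,3) g=5 f=8, (2,7) g=1 f=8, (3,4) g=5 f=8, (3,5) g=4 f=8, (3,6) g=3 f=8]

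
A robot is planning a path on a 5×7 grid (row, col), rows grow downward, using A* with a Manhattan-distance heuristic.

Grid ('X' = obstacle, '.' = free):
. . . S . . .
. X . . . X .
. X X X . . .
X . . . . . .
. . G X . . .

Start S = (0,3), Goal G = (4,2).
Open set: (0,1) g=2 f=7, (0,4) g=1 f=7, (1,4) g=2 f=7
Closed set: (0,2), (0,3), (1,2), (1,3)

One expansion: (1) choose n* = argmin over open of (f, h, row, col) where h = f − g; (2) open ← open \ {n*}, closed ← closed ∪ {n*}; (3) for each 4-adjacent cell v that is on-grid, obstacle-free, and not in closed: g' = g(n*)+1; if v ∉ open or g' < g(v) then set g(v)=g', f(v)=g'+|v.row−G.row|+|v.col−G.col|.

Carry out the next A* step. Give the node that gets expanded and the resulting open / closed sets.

expanded=(0,1); open=[(0,0) g=3 f=9, (0,4) g=1 f=7, (1,4) g=2 f=7]; closed=[(0,1), (0,2), (0,3), (1,2), (1,3)]

step 1: expand (0,1) (f=7, h=5) → closed; open now [(0,0) g=3 f=9, (0,4) g=1 f=7, (1,4) g=2 f=7]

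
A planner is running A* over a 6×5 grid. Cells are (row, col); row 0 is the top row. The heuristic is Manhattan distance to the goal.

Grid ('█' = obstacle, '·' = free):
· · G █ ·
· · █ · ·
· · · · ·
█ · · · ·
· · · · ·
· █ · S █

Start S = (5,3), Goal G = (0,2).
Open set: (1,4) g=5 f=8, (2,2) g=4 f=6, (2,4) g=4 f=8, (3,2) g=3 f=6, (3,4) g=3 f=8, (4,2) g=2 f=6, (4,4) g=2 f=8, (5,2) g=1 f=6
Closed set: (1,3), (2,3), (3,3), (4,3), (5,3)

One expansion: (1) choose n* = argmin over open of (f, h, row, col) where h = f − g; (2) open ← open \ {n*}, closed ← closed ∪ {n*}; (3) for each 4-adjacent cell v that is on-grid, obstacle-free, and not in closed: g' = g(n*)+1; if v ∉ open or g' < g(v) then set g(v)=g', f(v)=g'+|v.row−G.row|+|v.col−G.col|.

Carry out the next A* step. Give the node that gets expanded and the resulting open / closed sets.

expanded=(2,2); open=[(1,4) g=5 f=8, (2,1) g=5 f=8, (2,4) g=4 f=8, (3,2) g=3 f=6, (3,4) g=3 f=8, (4,2) g=2 f=6, (4,4) g=2 f=8, (5,2) g=1 f=6]; closed=[(1,3), (2,2), (2,3), (3,3), (4,3), (5,3)]

step 1: expand (2,2) (f=6, h=2) → closed; open now [(1,4) g=5 f=8, (2,1) g=5 f=8, (2,4) g=4 f=8, (3,2) g=3 f=6, (3,4) g=3 f=8, (4,2) g=2 f=6, (4,4) g=2 f=8, (5,2) g=1 f=6]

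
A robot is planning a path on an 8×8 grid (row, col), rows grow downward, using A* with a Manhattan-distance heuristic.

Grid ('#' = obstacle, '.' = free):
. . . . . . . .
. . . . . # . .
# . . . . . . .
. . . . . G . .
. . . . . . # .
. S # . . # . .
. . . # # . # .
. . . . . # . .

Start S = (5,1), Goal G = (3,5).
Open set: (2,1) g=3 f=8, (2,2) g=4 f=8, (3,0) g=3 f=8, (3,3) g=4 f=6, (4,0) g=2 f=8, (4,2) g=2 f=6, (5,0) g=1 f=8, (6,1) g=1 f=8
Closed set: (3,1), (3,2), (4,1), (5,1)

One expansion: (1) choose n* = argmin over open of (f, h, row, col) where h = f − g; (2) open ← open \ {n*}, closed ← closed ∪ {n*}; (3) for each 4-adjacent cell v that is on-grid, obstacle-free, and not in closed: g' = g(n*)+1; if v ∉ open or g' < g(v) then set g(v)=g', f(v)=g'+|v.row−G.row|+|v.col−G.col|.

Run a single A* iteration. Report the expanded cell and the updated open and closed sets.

step 1: expand (3,3) (f=6, h=2) → closed; open now [(2,1) g=3 f=8, (2,2) g=4 f=8, (2,3) g=5 f=8, (3,0) g=3 f=8, (3,4) g=5 f=6, (4,0) g=2 f=8, (4,2) g=2 f=6, (4,3) g=5 f=8, (5,0) g=1 f=8, (6,1) g=1 f=8]

expanded=(3,3); open=[(2,1) g=3 f=8, (2,2) g=4 f=8, (2,3) g=5 f=8, (3,0) g=3 f=8, (3,4) g=5 f=6, (4,0) g=2 f=8, (4,2) g=2 f=6, (4,3) g=5 f=8, (5,0) g=1 f=8, (6,1) g=1 f=8]; closed=[(3,1), (3,2), (3,3), (4,1), (5,1)]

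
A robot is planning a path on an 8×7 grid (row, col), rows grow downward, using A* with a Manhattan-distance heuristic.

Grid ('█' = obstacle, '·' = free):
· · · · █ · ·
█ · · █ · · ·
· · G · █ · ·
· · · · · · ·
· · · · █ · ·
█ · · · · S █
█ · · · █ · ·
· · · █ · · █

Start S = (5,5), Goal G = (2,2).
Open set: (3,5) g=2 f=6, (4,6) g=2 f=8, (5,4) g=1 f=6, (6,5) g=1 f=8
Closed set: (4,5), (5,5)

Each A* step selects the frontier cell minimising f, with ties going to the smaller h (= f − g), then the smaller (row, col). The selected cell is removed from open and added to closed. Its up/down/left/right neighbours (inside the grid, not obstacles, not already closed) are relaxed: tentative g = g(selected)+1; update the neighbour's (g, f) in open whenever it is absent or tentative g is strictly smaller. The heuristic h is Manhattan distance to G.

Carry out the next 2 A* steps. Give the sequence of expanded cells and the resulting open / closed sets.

order=[(3,5) → (2,5)]; open=[(1,5) g=4 f=8, (2,6) g=4 f=8, (3,4) g=3 f=6, (3,6) g=3 f=8, (4,6) g=2 f=8, (5,4) g=1 f=6, (6,5) g=1 f=8]; closed=[(2,5), (3,5), (4,5), (5,5)]

step 1: expand (3,5) (f=6, h=4) → closed; open now [(2,5) g=3 f=6, (3,4) g=3 f=6, (3,6) g=3 f=8, (4,6) g=2 f=8, (5,4) g=1 f=6, (6,5) g=1 f=8]
step 2: expand (2,5) (f=6, h=3) → closed; open now [(1,5) g=4 f=8, (2,6) g=4 f=8, (3,4) g=3 f=6, (3,6) g=3 f=8, (4,6) g=2 f=8, (5,4) g=1 f=6, (6,5) g=1 f=8]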